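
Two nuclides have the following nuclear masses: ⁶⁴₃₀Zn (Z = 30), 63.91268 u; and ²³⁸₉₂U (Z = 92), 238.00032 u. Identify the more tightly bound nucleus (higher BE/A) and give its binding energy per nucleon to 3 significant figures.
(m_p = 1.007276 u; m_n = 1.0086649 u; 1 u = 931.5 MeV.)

⁶⁴₃₀Zn: Σm = 30(1.007276) + 34(1.0086649) = 64.5128866 u; Δm = 0.6002066 u; E_B = 559.09 MeV; E_B/A = 8.736 MeV
²³⁸₉₂U: Σm = 92(1.007276) + 146(1.0086649) = 239.9344674 u; Δm = 1.9341474 u; E_B = 1801.7 MeV; E_B/A = 7.570 MeV
⁶⁴₃₀Zn has the higher binding energy per nucleon, so it is the more tightly bound nucleus.

⁶⁴₃₀Zn; 8.74 MeV/nucleon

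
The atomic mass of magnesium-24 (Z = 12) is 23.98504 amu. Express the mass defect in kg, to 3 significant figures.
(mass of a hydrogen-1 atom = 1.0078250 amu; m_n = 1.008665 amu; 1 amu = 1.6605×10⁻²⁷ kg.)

Total constituent mass: 12 × 1.0078250 + 12 × 1.008665 = 24.1978800 amu
Mass defect Δm = 24.1978800 − 23.98504 = 0.2128400 amu
In SI units: 0.2128400 amu × 1.6605×10⁻²⁷ kg/amu = 3.5342e-28 kg

3.53e-28 kg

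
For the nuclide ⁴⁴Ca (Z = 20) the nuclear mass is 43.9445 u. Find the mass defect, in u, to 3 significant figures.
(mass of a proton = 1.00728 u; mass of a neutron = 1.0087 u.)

The nucleus contains 20 protons and 44 − 20 = 24 neutrons.
Mass of separated nucleons = 20(1.00728) + 24(1.0087) = 20.14560 + 24.2088 = 44.35440 u
The mass defect is 44.35440 − 43.9445 = 0.40990 u.

0.410 u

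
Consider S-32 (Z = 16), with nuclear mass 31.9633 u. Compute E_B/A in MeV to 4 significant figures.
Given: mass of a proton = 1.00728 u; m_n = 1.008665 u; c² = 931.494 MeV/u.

8.495 MeV/nucleon

Z = 16, so N = A − Z = 32 − 16 = 16.
Σm = 16·m_p + 16·m_n = 16.11648 + 16.138640 = 32.255120 u
Mass defect Δm = 32.255120 − 31.9633 = 0.291820 u
Binding energy = Δm·c² = 0.291820 × 931.494 MeV/u = 271.829 MeV
BE/A = 271.829 MeV / 32 = 8.495 MeV/nucleon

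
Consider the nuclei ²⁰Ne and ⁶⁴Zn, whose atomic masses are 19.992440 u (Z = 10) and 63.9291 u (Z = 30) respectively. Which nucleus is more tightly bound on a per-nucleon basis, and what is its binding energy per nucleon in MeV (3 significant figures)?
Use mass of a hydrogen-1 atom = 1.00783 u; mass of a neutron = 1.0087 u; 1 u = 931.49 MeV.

²⁰Ne: Σm = 10(1.00783) + 10(1.0087) = 20.16530 u; Δm = 0.172860 u; E_B = 161.02 MeV; E_B/A = 8.051 MeV
⁶⁴Zn: Σm = 30(1.00783) + 34(1.0087) = 64.53070 u; Δm = 0.60160 u; E_B = 560.38 MeV; E_B/A = 8.756 MeV
⁶⁴Zn has the higher binding energy per nucleon, so it is the more tightly bound nucleus.

⁶⁴Zn; 8.76 MeV/nucleon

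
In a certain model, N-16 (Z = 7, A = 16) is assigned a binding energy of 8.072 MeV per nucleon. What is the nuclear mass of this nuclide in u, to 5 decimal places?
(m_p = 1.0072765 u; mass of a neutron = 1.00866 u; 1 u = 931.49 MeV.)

Total binding energy = 16 × 8.072 = 129.152 MeV
Mass defect = 129.152 MeV / (931.49 MeV/u) = 0.1386510 u
Constituent mass = 7(1.0072765) + 9(1.00866) = 16.1288755 u
Nuclear mass = 16.1288755 − 0.1386510 = 15.9902245 u ≈ 15.99022 u (to 5 decimal places)

15.99022 u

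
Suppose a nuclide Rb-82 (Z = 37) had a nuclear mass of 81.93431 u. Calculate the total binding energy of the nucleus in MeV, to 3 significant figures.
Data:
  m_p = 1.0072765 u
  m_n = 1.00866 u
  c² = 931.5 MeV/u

675 MeV

Σm = 37·m_p + 45·m_n = 37.2692305 + 45.38970 = 82.6589305 u
The mass defect is 82.6589305 − 81.93431 = 0.7246205 u.
Binding energy = Δm·c² = 0.7246205 × 931.5 MeV/u = 674.984 MeV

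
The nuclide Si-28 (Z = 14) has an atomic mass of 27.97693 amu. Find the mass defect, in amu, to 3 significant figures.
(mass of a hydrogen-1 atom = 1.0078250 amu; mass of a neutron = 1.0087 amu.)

With 14 protons and 14 neutrons (A = 28):
Σm = 14·m(¹H) + 14·m_n = 14.1095500 + 14.1218 = 28.2313500 amu
The mass defect is 28.2313500 − 27.97693 = 0.2544200 amu.

0.254 amu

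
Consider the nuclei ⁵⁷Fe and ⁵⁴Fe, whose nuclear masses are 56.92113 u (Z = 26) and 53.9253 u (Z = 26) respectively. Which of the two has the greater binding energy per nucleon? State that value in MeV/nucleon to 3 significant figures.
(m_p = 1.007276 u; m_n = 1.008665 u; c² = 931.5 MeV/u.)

⁵⁷Fe: Σm = 26(1.007276) + 31(1.008665) = 57.457791 u; Δm = 0.536661 u; E_B = 499.90 MeV; E_B/A = 8.770 MeV
⁵⁴Fe: Σm = 26(1.007276) + 28(1.008665) = 54.431796 u; Δm = 0.506496 u; E_B = 471.80 MeV; E_B/A = 8.737 MeV
⁵⁷Fe has the higher binding energy per nucleon, so it is the more tightly bound nucleus.

⁵⁷Fe; 8.77 MeV/nucleon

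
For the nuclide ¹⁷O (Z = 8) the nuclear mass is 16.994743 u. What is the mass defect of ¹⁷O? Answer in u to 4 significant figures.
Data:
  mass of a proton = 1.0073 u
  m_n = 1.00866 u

0.1416 u

Z = 8, so N = A − Z = 17 − 8 = 9.
Mass of separated nucleons = 8(1.0073) + 9(1.00866) = 8.0584 + 9.07794 = 17.13634 u
The mass defect is 17.13634 − 16.994743 = 0.141597 u.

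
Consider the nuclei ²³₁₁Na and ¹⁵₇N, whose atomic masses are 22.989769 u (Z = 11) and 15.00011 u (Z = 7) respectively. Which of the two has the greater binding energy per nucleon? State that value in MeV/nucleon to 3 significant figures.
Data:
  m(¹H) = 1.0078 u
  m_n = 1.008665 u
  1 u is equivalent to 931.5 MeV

²³₁₁Na; 8.10 MeV/nucleon

²³₁₁Na: Σm = 11(1.0078) + 12(1.008665) = 23.189780 u; Δm = 0.200011 u; E_B = 186.31 MeV; E_B/A = 8.100 MeV
¹⁵₇N: Σm = 7(1.0078) + 8(1.008665) = 15.123920 u; Δm = 0.123810 u; E_B = 115.33 MeV; E_B/A = 7.689 MeV
²³₁₁Na has the higher binding energy per nucleon, so it is the more tightly bound nucleus.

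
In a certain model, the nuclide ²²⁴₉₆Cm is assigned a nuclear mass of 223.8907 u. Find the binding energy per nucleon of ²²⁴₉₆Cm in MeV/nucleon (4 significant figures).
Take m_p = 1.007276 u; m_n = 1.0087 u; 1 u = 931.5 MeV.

7.990 MeV/nucleon

With 96 protons and 128 neutrons (A = 224):
Total constituent mass: 96 × 1.007276 + 128 × 1.0087 = 225.812096 u
Δm = 225.812096 − 223.8907 = 1.921396 u
Binding energy = Δm·c² = 1.921396 × 931.5 MeV/u = 1789.78 MeV
BE/A = 1789.78 MeV / 224 = 7.990 MeV/nucleon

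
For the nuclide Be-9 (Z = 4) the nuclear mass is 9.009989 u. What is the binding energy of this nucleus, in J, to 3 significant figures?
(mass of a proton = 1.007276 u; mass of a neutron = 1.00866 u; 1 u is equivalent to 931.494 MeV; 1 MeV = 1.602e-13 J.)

Σm = 4·m_p + 5·m_n = 4.029104 + 5.04330 = 9.072404 u
Mass defect Δm = 9.072404 − 9.009989 = 0.062415 u
E_B = 0.062415 × 931.494 = 58.1392 MeV
In joules: 58.1392 MeV × 1.602e-13 J/MeV = 9.3139e-12 J

9.31e-12 J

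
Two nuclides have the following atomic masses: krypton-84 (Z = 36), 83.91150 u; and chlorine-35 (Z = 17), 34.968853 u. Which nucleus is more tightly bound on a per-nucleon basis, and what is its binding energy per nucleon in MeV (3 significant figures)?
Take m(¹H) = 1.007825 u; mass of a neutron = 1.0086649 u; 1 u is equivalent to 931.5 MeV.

krypton-84; 8.72 MeV/nucleon

krypton-84: Σm = 36(1.007825) + 48(1.0086649) = 84.6976152 u; Δm = 0.7861152 u; E_B = 732.266 MeV; E_B/A = 8.717 MeV
chlorine-35: Σm = 17(1.007825) + 18(1.0086649) = 35.2889932 u; Δm = 0.3201402 u; E_B = 298.21 MeV; E_B/A = 8.520 MeV
krypton-84 has the higher binding energy per nucleon, so it is the more tightly bound nucleus.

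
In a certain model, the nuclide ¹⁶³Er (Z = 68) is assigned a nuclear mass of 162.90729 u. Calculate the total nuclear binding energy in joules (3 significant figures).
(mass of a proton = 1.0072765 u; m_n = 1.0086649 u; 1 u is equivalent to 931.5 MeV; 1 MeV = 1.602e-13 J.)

2.11e-10 J

Z = 68, so N = A − Z = 163 − 68 = 95.
Mass of separated nucleons = 68(1.0072765) + 95(1.0086649) = 68.4948020 + 95.8231655 = 164.3179675 u
Δm = 164.3179675 − 162.90729 = 1.4106775 u
Binding energy = Δm·c² = 1.4106775 × 931.5 MeV/u = 1314.05 MeV
In joules: 1314.05 MeV × 1.602e-13 J/MeV = 2.1051e-10 J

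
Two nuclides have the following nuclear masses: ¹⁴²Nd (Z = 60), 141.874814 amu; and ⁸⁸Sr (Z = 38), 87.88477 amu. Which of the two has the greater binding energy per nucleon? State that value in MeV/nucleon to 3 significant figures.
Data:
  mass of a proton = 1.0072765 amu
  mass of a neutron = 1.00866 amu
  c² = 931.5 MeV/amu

¹⁴²Nd: Σm = 60(1.0072765) + 82(1.00866) = 143.1467100 amu; Δm = 1.2718960 amu; E_B = 1184.77 MeV; E_B/A = 8.343 MeV
⁸⁸Sr: Σm = 38(1.0072765) + 50(1.00866) = 88.7095070 amu; Δm = 0.8247370 amu; E_B = 768.24 MeV; E_B/A = 8.730 MeV
⁸⁸Sr has the higher binding energy per nucleon, so it is the more tightly bound nucleus.

⁸⁸Sr; 8.73 MeV/nucleon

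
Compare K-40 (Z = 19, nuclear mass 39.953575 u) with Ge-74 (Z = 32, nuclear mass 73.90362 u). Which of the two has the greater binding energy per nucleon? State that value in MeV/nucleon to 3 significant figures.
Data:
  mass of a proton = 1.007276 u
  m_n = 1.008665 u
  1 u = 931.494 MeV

Ge-74; 8.73 MeV/nucleon

K-40: Σm = 19(1.007276) + 21(1.008665) = 40.320209 u; Δm = 0.366634 u; E_B = 341.52 MeV; E_B/A = 8.538 MeV
Ge-74: Σm = 32(1.007276) + 42(1.008665) = 74.596762 u; Δm = 0.693142 u; E_B = 645.66 MeV; E_B/A = 8.725 MeV
Ge-74 has the higher binding energy per nucleon, so it is the more tightly bound nucleus.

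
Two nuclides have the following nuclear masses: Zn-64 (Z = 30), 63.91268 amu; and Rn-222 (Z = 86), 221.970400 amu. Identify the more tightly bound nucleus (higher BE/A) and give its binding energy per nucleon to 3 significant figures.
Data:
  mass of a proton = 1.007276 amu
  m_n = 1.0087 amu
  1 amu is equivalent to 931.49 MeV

Zn-64; 8.75 MeV/nucleon

Zn-64: Σm = 30(1.007276) + 34(1.0087) = 64.514080 amu; Δm = 0.601400 amu; E_B = 560.20 MeV; E_B/A = 8.753 MeV
Rn-222: Σm = 86(1.007276) + 136(1.0087) = 223.808936 amu; Δm = 1.838536 amu; E_B = 1712.6 MeV; E_B/A = 7.714 MeV
Zn-64 has the higher binding energy per nucleon, so it is the more tightly bound nucleus.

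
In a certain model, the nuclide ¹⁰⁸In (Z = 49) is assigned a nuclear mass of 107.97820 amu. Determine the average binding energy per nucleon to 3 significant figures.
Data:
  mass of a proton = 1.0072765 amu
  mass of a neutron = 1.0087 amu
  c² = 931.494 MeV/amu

Mass of separated nucleons = 49(1.0072765) + 59(1.0087) = 49.3565485 + 59.5133 = 108.8698485 amu
Δm = 108.8698485 − 107.97820 = 0.8916485 amu
Converting to energy: 0.8916485 amu × 931.494 MeV/amu = 830.565 MeV
Per nucleon: 830.565 / 108 = 7.690 MeV

7.69 MeV/nucleon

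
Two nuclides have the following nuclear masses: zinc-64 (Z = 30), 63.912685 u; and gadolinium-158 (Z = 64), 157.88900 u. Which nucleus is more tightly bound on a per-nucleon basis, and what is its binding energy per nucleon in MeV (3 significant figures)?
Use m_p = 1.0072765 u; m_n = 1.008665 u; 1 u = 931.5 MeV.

zinc-64: Σm = 30(1.0072765) + 34(1.008665) = 64.5129050 u; Δm = 0.6002200 u; E_B = 559.10 MeV; E_B/A = 8.736 MeV
gadolinium-158: Σm = 64(1.0072765) + 94(1.008665) = 159.2802060 u; Δm = 1.3912060 u; E_B = 1295.9 MeV; E_B/A = 8.202 MeV
zinc-64 has the higher binding energy per nucleon, so it is the more tightly bound nucleus.

zinc-64; 8.74 MeV/nucleon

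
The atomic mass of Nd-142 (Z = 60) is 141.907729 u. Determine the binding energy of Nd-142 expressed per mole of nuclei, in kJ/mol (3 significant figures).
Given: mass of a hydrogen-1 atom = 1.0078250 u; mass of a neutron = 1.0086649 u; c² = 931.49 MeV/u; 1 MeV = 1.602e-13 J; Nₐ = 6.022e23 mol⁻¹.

With 60 protons and 82 neutrons (A = 142):
Σm = 60·m(¹H) + 82·m_n = 60.4695000 + 82.7105218 = 143.1800218 u
The mass defect is 143.1800218 − 141.907729 = 1.2722928 u.
E_B = 1.2722928 × 931.49 = 1185.13 MeV
Per nucleus in joules: 1185.13 MeV × 1.602e-13 J/MeV = 1.8986e-10 J
Per mole: 1.8986e-10 J × 6.022e23 mol⁻¹ = 1.1433e+14 J/mol

1.14e+11 kJ/mol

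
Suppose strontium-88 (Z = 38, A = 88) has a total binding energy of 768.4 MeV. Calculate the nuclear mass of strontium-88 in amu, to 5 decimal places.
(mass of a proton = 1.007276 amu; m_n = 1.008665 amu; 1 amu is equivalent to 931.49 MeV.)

Mass defect = 768.4 MeV / (931.49 MeV/amu) = 0.8249149 amu
Constituent mass = 38(1.007276) + 50(1.008665) = 88.709738 amu
Nuclear mass = 88.709738 − 0.8249149 = 87.8848231 amu ≈ 87.88482 amu (to 5 decimal places)

87.88482 amu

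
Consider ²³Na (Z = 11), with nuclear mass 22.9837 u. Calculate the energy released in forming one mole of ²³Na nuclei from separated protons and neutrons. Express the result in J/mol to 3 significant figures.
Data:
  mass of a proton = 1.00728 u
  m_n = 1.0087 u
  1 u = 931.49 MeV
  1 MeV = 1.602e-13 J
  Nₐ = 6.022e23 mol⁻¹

The nucleus contains 11 protons and 23 − 11 = 12 neutrons.
Mass of separated nucleons = 11(1.00728) + 12(1.0087) = 11.08008 + 12.1044 = 23.18448 u
Δm = 23.18448 − 22.9837 = 0.20078 u
Converting to energy: 0.20078 u × 931.49 MeV/u = 187.025 MeV
Per nucleus in joules: 187.025 MeV × 1.602e-13 J/MeV = 2.9961e-11 J
Per mole: 2.9961e-11 J × 6.022e23 mol⁻¹ = 1.8043e+13 J/mol

1.80e+13 J/mol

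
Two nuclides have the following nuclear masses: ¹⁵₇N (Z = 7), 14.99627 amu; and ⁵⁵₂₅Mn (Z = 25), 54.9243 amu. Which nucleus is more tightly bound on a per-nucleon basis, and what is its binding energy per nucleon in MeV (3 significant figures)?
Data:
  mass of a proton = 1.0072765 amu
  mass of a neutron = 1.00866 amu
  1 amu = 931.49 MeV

⁵⁵₂₅Mn; 8.76 MeV/nucleon

¹⁵₇N: Σm = 7(1.0072765) + 8(1.00866) = 15.1202155 amu; Δm = 0.1239455 amu; E_B = 115.45 MeV; E_B/A = 7.697 MeV
⁵⁵₂₅Mn: Σm = 25(1.0072765) + 30(1.00866) = 55.4417125 amu; Δm = 0.5174125 amu; E_B = 481.96 MeV; E_B/A = 8.763 MeV
⁵⁵₂₅Mn has the higher binding energy per nucleon, so it is the more tightly bound nucleus.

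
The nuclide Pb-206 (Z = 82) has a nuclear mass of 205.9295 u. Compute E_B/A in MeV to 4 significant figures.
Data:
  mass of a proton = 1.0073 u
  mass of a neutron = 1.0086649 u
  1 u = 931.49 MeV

7.884 MeV/nucleon

The nucleus contains 82 protons and 206 − 82 = 124 neutrons.
Total constituent mass: 82 × 1.0073 + 124 × 1.0086649 = 207.6730476 u
The mass defect is 207.6730476 − 205.9295 = 1.7435476 u.
Binding energy = Δm·c² = 1.7435476 × 931.49 MeV/u = 1624.10 MeV
BE/A = 1624.10 MeV / 206 = 7.884 MeV/nucleon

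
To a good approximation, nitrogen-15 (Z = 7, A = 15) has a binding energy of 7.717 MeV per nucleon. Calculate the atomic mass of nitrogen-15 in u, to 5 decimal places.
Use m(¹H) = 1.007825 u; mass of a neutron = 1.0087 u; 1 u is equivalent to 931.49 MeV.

Total binding energy = 15 × 7.717 = 115.755 MeV
Mass defect = 115.755 MeV / (931.49 MeV/u) = 0.1242686 u
Constituent mass = 7(1.007825) + 8(1.0087) = 15.124375 u
Atomic mass = 15.124375 − 0.1242686 = 15.0001064 u ≈ 15.00011 u (to 5 decimal places)

15.00011 u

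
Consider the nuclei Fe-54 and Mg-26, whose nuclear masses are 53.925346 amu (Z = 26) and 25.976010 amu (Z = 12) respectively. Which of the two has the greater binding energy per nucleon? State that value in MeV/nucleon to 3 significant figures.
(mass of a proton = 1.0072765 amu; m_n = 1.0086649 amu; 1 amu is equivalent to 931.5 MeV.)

Fe-54; 8.74 MeV/nucleon

Fe-54: Σm = 26(1.0072765) + 28(1.0086649) = 54.4318062 amu; Δm = 0.5064602 amu; E_B = 471.77 MeV; E_B/A = 8.736 MeV
Mg-26: Σm = 12(1.0072765) + 14(1.0086649) = 26.2086266 amu; Δm = 0.2326166 amu; E_B = 216.68 MeV; E_B/A = 8.334 MeV
Fe-54 has the higher binding energy per nucleon, so it is the more tightly bound nucleus.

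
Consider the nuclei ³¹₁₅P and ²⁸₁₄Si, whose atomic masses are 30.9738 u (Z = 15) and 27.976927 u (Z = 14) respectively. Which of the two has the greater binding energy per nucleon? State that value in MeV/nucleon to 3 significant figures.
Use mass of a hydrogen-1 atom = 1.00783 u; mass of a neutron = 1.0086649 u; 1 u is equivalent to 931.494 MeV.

³¹₁₅P; 8.48 MeV/nucleon

³¹₁₅P: Σm = 15(1.00783) + 16(1.0086649) = 31.2560884 u; Δm = 0.2822884 u; E_B = 262.95 MeV; E_B/A = 8.482 MeV
²⁸₁₄Si: Σm = 14(1.00783) + 14(1.0086649) = 28.2309286 u; Δm = 0.2540016 u; E_B = 236.60 MeV; E_B/A = 8.450 MeV
³¹₁₅P has the higher binding energy per nucleon, so it is the more tightly bound nucleus.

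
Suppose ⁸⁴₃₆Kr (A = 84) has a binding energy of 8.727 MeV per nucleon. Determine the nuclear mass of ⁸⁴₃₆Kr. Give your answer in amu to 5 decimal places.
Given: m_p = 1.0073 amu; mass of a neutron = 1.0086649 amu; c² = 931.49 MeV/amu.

Total binding energy = 84 × 8.727 = 733.068 MeV
Mass defect = 733.068 MeV / (931.49 MeV/amu) = 0.7869843 amu
Constituent mass = 36(1.0073) + 48(1.0086649) = 84.6787152 amu
Nuclear mass = 84.6787152 − 0.7869843 = 83.8917309 amu ≈ 83.89173 amu (to 5 decimal places)

83.89173 amu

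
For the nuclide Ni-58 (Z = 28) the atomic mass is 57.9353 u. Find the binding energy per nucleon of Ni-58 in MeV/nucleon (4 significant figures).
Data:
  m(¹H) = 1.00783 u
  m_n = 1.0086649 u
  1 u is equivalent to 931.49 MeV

The nucleus contains 28 protons and 58 − 28 = 30 neutrons.
Total constituent mass: 28 × 1.00783 + 30 × 1.0086649 = 58.4791870 u
The mass defect is 58.4791870 − 57.9353 = 0.5438870 u.
E_B = 0.5438870 × 931.49 = 506.625 MeV
Per nucleon: 506.625 / 58 = 8.735 MeV

8.735 MeV/nucleon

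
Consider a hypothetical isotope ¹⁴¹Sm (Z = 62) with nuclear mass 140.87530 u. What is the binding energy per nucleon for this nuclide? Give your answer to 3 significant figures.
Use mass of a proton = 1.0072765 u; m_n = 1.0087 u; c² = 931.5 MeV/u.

8.34 MeV/nucleon

Z = 62, so N = A − Z = 141 − 62 = 79.
Total constituent mass: 62 × 1.0072765 + 79 × 1.0087 = 142.1384430 u
Mass defect Δm = 142.1384430 − 140.87530 = 1.2631430 u
Binding energy = Δm·c² = 1.2631430 × 931.5 MeV/u = 1176.62 MeV
BE/A = 1176.62 MeV / 141 = 8.3448 MeV/nucleon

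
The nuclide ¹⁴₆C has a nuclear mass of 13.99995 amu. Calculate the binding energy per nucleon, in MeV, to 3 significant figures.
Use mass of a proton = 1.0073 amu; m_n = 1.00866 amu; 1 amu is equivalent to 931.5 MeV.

7.53 MeV/nucleon

Mass of separated nucleons = 6(1.0073) + 8(1.00866) = 6.0438 + 8.06928 = 14.11308 amu
Mass defect Δm = 14.11308 − 13.99995 = 0.11313 amu
E_B = 0.11313 × 931.5 = 105.381 MeV
BE/A = 105.381 MeV / 14 = 7.527 MeV/nucleon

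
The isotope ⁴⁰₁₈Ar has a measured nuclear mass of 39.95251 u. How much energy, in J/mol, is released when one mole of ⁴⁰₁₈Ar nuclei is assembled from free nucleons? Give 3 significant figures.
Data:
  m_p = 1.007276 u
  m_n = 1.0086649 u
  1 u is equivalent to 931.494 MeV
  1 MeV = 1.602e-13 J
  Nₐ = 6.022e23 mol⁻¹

Σm = 18·m_p + 22·m_n = 18.130968 + 22.1906278 = 40.3215958 u
Mass defect Δm = 40.3215958 − 39.95251 = 0.3690858 u
E_B = 0.3690858 × 931.494 = 343.801 MeV
Per nucleus in joules: 343.801 MeV × 1.602e-13 J/MeV = 5.5077e-11 J
Per mole: 5.5077e-11 J × 6.022e23 mol⁻¹ = 3.3167e+13 J/mol

3.32e+13 J/mol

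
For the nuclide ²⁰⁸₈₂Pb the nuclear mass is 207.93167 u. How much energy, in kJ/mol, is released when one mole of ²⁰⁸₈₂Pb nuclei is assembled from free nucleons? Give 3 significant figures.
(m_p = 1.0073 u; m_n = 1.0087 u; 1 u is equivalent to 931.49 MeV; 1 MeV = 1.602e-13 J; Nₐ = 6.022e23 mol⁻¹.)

1.58e+11 kJ/mol

Z = 82, so N = A − Z = 208 − 82 = 126.
Mass of separated nucleons = 82(1.0073) + 126(1.0087) = 82.5986 + 127.0962 = 209.6948 u
The mass defect is 209.6948 − 207.93167 = 1.76313 u.
Converting to energy: 1.76313 u × 931.49 MeV/u = 1642.34 MeV
Per nucleus in joules: 1642.34 MeV × 1.602e-13 J/MeV = 2.6310e-10 J
Per mole: 2.6310e-10 J × 6.022e23 mol⁻¹ = 1.5844e+14 J/mol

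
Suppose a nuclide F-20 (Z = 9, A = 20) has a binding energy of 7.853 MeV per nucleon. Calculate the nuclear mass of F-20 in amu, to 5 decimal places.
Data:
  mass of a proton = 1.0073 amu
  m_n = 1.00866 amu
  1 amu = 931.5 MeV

Total binding energy = 20 × 7.853 = 157.060 MeV
Mass defect = 157.060 MeV / (931.5 MeV/amu) = 0.1686098 amu
Constituent mass = 9(1.0073) + 11(1.00866) = 20.16096 amu
Nuclear mass = 20.16096 − 0.1686098 = 19.9923502 amu ≈ 19.99235 amu (to 5 decimal places)

19.99235 amu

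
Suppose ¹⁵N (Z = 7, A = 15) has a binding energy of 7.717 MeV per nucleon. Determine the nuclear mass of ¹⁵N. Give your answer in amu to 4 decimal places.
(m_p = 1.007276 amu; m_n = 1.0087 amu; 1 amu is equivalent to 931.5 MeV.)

Total binding energy = 15 × 7.717 = 115.755 MeV
Mass defect = 115.755 MeV / (931.5 MeV/amu) = 0.124267 amu
Constituent mass = 7(1.007276) + 8(1.0087) = 15.120532 amu
Nuclear mass = 15.120532 − 0.124267 = 14.996265 amu ≈ 14.9963 amu (to 4 decimal places)

14.9963 amu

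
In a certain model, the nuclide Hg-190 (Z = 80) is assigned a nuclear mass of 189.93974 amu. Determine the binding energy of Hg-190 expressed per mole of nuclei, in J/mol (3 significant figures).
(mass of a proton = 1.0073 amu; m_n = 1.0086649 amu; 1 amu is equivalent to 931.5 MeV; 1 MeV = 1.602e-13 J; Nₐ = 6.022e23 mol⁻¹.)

1.44e+14 J/mol

Z = 80, so N = A − Z = 190 − 80 = 110.
Mass of separated nucleons = 80(1.0073) + 110(1.0086649) = 80.5840 + 110.9531390 = 191.5371390 amu
Δm = 191.5371390 − 189.93974 = 1.5973990 amu
E_B = 1.5973990 × 931.5 = 1487.98 MeV
Per nucleus in joules: 1487.98 MeV × 1.602e-13 J/MeV = 2.3837e-10 J
Per mole: 2.3837e-10 J × 6.022e23 mol⁻¹ = 1.4355e+14 J/mol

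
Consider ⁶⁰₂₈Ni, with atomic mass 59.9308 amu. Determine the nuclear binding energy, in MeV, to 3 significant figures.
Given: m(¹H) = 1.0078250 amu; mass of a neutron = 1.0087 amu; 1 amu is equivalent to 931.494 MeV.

Σm = 28·m(¹H) + 32·m_n = 28.2191000 + 32.2784 = 60.4975000 amu
The mass defect is 60.4975000 − 59.9308 = 0.5667000 amu.
Converting to energy: 0.5667000 amu × 931.494 MeV/amu = 527.878 MeV

528 MeV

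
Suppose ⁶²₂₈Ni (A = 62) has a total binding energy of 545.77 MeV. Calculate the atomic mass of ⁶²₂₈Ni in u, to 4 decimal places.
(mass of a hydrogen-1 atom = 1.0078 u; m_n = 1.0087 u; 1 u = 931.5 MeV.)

61.9283 u

Mass defect = 545.77 MeV / (931.5 MeV/u) = 0.585904 u
Constituent mass = 28(1.0078) + 34(1.0087) = 62.5142 u
Atomic mass = 62.5142 − 0.585904 = 61.928296 u ≈ 61.9283 u (to 4 decimal places)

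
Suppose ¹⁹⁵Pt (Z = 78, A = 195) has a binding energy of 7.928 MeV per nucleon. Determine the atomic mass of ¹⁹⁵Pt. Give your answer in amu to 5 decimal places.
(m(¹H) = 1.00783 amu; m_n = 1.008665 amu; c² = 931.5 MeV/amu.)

194.96490 amu

Total binding energy = 195 × 7.928 = 1545.960 MeV
Mass defect = 1545.960 MeV / (931.5 MeV/amu) = 1.6596457 amu
Constituent mass = 78(1.00783) + 117(1.008665) = 196.624545 amu
Atomic mass = 196.624545 − 1.6596457 = 194.9648993 amu ≈ 194.96490 amu (to 5 decimal places)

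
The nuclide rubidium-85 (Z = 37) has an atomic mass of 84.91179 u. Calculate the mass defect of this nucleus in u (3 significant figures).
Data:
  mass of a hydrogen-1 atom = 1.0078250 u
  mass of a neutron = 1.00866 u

Σm = 37·m(¹H) + 48·m_n = 37.2895250 + 48.41568 = 85.7052050 u
The mass defect is 85.7052050 − 84.91179 = 0.7934150 u.

0.793 u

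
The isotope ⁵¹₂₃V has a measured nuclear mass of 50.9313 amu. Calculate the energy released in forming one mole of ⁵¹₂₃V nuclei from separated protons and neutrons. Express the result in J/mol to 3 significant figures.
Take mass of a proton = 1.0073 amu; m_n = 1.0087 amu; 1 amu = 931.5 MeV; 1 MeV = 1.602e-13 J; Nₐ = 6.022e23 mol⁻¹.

With 23 protons and 28 neutrons (A = 51):
Total constituent mass: 23 × 1.0073 + 28 × 1.0087 = 51.4115 amu
Mass defect Δm = 51.4115 − 50.9313 = 0.4802 amu
Converting to energy: 0.4802 amu × 931.5 MeV/amu = 447.306 MeV
Per nucleus in joules: 447.306 MeV × 1.602e-13 J/MeV = 7.1658e-11 J
Per mole: 7.1658e-11 J × 6.022e23 mol⁻¹ = 4.3152e+13 J/mol

4.32e+13 J/mol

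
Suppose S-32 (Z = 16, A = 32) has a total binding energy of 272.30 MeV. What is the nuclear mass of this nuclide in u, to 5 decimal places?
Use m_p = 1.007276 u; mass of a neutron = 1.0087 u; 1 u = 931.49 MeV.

Mass defect = 272.30 MeV / (931.49 MeV/u) = 0.2923273 u
Constituent mass = 16(1.007276) + 16(1.0087) = 32.255616 u
Nuclear mass = 32.255616 − 0.2923273 = 31.9632887 u ≈ 31.96329 u (to 5 decimal places)

31.96329 u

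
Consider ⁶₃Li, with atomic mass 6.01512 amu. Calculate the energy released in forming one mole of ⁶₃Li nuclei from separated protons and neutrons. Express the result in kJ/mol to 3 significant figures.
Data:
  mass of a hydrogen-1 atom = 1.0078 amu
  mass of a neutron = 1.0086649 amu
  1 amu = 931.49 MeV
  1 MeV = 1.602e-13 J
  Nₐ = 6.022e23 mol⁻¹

3.08e+09 kJ/mol

With 3 protons and 3 neutrons (A = 6):
Total constituent mass: 3 × 1.0078 + 3 × 1.0086649 = 6.0493947 amu
Mass defect Δm = 6.0493947 − 6.01512 = 0.0342747 amu
Converting to energy: 0.0342747 amu × 931.49 MeV/amu = 31.9265 MeV
Per nucleus in joules: 31.9265 MeV × 1.602e-13 J/MeV = 5.1146e-12 J
Per mole: 5.1146e-12 J × 6.022e23 mol⁻¹ = 3.0800e+12 J/mol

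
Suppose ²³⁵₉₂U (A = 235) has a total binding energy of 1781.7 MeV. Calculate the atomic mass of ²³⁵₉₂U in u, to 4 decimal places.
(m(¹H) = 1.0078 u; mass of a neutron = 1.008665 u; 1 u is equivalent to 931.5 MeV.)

Mass defect = 1781.7 MeV / (931.5 MeV/u) = 1.912721 u
Constituent mass = 92(1.0078) + 143(1.008665) = 236.956695 u
Atomic mass = 236.956695 − 1.912721 = 235.043974 u ≈ 235.0440 u (to 4 decimal places)

235.0440 u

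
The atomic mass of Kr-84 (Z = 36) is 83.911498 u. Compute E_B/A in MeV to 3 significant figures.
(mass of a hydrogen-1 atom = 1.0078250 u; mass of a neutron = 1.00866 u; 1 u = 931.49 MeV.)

8.71 MeV/nucleon

The nucleus contains 36 protons and 84 − 36 = 48 neutrons.
Mass of separated nucleons = 36(1.0078250) + 48(1.00866) = 36.2817000 + 48.41568 = 84.6973800 u
Δm = 84.6973800 − 83.911498 = 0.7858820 u
Binding energy = Δm·c² = 0.7858820 × 931.49 MeV/u = 732.041 MeV
Dividing by A = 84 gives 8.7148 MeV per nucleon.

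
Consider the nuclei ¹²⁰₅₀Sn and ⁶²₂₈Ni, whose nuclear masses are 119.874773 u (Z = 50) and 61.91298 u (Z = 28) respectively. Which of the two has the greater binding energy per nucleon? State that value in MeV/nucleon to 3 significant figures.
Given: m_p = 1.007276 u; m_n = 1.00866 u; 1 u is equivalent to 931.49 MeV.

⁶²₂₈Ni; 8.79 MeV/nucleon

¹²⁰₅₀Sn: Σm = 50(1.007276) + 70(1.00866) = 120.970000 u; Δm = 1.095227 u; E_B = 1020.2 MeV; E_B/A = 8.502 MeV
⁶²₂₈Ni: Σm = 28(1.007276) + 34(1.00866) = 62.498168 u; Δm = 0.585188 u; E_B = 545.10 MeV; E_B/A = 8.792 MeV
⁶²₂₈Ni has the higher binding energy per nucleon, so it is the more tightly bound nucleus.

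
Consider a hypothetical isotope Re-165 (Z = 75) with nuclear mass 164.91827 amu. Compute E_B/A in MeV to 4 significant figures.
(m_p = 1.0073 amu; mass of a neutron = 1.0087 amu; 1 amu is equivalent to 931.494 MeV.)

Mass of separated nucleons = 75(1.0073) + 90(1.0087) = 75.5475 + 90.7830 = 166.3305 amu
The mass defect is 166.3305 − 164.91827 = 1.41223 amu.
E_B = 1.41223 × 931.494 = 1315.48 MeV
Dividing by A = 165 gives 7.973 MeV per nucleon.

7.973 MeV/nucleon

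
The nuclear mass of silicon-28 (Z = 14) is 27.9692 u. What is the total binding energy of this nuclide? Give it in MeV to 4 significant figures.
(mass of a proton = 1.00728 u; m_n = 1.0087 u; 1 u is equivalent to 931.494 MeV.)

237.1 MeV

The nucleus contains 14 protons and 28 − 14 = 14 neutrons.
Σm = 14·m_p + 14·m_n = 14.10192 + 14.1218 = 28.22372 u
The mass defect is 28.22372 − 27.9692 = 0.25452 u.
Binding energy = Δm·c² = 0.25452 × 931.494 MeV/u = 237.084 MeV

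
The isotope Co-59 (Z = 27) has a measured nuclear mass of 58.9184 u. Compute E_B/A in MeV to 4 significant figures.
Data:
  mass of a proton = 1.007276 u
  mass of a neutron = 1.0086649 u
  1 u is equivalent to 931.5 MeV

Z = 27, so N = A − Z = 59 − 27 = 32.
Total constituent mass: 27 × 1.007276 + 32 × 1.0086649 = 59.4737288 u
The mass defect is 59.4737288 − 58.9184 = 0.5553288 u.
E_B = 0.5553288 × 931.5 = 517.289 MeV
BE/A = 517.289 MeV / 59 = 8.768 MeV/nucleon

8.768 MeV/nucleon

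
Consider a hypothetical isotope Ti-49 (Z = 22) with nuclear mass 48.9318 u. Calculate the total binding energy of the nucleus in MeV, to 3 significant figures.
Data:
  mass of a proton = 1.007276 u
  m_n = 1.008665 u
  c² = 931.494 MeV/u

431 MeV

Σm = 22·m_p + 27·m_n = 22.160072 + 27.233955 = 49.394027 u
Mass defect Δm = 49.394027 − 48.9318 = 0.462227 u
Binding energy = Δm·c² = 0.462227 × 931.494 MeV/u = 430.562 MeV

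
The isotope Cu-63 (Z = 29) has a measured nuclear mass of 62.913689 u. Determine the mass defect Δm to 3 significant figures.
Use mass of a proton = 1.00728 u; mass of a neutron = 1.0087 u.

Z = 29, so N = A − Z = 63 − 29 = 34.
Mass of separated nucleons = 29(1.00728) + 34(1.0087) = 29.21112 + 34.2958 = 63.50692 u
The mass defect is 63.50692 − 62.913689 = 0.593231 u.

0.593 u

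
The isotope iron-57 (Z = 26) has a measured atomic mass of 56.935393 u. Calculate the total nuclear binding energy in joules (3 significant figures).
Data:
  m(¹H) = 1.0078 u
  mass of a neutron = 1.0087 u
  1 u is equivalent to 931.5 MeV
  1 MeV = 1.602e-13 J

Z = 26, so N = A − Z = 57 − 26 = 31.
Σm = 26·m(¹H) + 31·m_n = 26.2028 + 31.2697 = 57.4725 u
Mass defect Δm = 57.4725 − 56.935393 = 0.537107 u
E_B = 0.537107 × 931.5 = 500.315 MeV
In joules: 500.315 MeV × 1.602e-13 J/MeV = 8.0150e-11 J

8.02e-11 J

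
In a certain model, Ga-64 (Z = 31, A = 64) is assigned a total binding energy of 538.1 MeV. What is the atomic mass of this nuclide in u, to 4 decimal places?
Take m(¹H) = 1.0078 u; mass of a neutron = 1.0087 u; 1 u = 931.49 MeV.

63.9512 u

Mass defect = 538.1 MeV / (931.49 MeV/u) = 0.577677 u
Constituent mass = 31(1.0078) + 33(1.0087) = 64.5289 u
Atomic mass = 64.5289 − 0.577677 = 63.951223 u ≈ 63.9512 u (to 4 decimal places)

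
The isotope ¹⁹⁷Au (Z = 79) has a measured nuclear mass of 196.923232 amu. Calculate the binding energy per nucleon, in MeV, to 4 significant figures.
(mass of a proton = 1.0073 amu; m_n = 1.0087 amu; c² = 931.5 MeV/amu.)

7.944 MeV/nucleon

Z = 79, so N = A − Z = 197 − 79 = 118.
Mass of separated nucleons = 79(1.0073) + 118(1.0087) = 79.5767 + 119.0266 = 198.6033 amu
Mass defect Δm = 198.6033 − 196.923232 = 1.680068 amu
Binding energy = Δm·c² = 1.680068 × 931.5 MeV/amu = 1564.98 MeV
Dividing by A = 197 gives 7.944 MeV per nucleon.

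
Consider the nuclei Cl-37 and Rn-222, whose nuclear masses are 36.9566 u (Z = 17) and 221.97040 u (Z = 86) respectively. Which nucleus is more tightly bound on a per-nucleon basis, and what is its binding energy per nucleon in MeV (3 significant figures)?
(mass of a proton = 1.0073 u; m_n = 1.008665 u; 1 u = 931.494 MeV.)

Cl-37: Σm = 17(1.0073) + 20(1.008665) = 37.297400 u; Δm = 0.340800 u; E_B = 317.45 MeV; E_B/A = 8.580 MeV
Rn-222: Σm = 86(1.0073) + 136(1.008665) = 223.806240 u; Δm = 1.835840 u; E_B = 1710.1 MeV; E_B/A = 7.703 MeV
Cl-37 has the higher binding energy per nucleon, so it is the more tightly bound nucleus.

Cl-37; 8.58 MeV/nucleon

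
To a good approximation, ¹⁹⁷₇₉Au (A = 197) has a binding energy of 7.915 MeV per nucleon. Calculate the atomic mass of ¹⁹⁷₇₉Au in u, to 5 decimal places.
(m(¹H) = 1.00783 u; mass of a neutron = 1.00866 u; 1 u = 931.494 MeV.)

196.96652 u

Total binding energy = 197 × 7.915 = 1559.255 MeV
Mass defect = 1559.255 MeV / (931.494 MeV/u) = 1.6739292 u
Constituent mass = 79(1.00783) + 118(1.00866) = 198.64045 u
Atomic mass = 198.64045 − 1.6739292 = 196.9665208 u ≈ 196.96652 u (to 5 decimal places)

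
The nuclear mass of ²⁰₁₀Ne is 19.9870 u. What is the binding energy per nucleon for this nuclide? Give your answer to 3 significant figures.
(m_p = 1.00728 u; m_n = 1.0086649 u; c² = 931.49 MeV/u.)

8.03 MeV/nucleon

With 10 protons and 10 neutrons (A = 20):
Σm = 10·m_p + 10·m_n = 10.07280 + 10.0866490 = 20.1594490 u
The mass defect is 20.1594490 − 19.9870 = 0.1724490 u.
E_B = 0.1724490 × 931.49 = 160.635 MeV
Dividing by A = 20 gives 8.032 MeV per nucleon.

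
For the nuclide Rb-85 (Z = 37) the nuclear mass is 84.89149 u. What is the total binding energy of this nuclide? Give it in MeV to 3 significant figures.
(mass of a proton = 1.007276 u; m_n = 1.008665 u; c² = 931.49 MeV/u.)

With 37 protons and 48 neutrons (A = 85):
Mass of separated nucleons = 37(1.007276) + 48(1.008665) = 37.269212 + 48.415920 = 85.685132 u
Mass defect Δm = 85.685132 − 84.89149 = 0.793642 u
Binding energy = Δm·c² = 0.793642 × 931.49 MeV/u = 739.270 MeV

739 MeV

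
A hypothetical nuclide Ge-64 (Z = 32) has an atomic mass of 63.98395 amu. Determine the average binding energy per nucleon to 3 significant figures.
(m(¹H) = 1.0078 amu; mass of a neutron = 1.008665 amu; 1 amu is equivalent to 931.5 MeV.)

Σm = 32·m(¹H) + 32·m_n = 32.2496 + 32.277280 = 64.526880 amu
Mass defect Δm = 64.526880 − 63.98395 = 0.542930 amu
Binding energy = Δm·c² = 0.542930 × 931.5 MeV/amu = 505.739 MeV
Per nucleon: 505.739 / 64 = 7.902 MeV

7.90 MeV/nucleon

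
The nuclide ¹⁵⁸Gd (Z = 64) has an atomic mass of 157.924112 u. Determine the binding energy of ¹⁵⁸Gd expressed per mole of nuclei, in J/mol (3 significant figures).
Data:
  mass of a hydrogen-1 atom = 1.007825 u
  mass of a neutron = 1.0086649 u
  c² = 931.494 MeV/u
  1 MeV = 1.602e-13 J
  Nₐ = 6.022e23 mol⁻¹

1.25e+14 J/mol

The nucleus contains 64 protons and 158 − 64 = 94 neutrons.
Mass of separated nucleons = 64(1.007825) + 94(1.0086649) = 64.500800 + 94.8145006 = 159.3153006 u
Mass defect Δm = 159.3153006 − 157.924112 = 1.3911886 u
Converting to energy: 1.3911886 u × 931.494 MeV/u = 1295.88 MeV
Per nucleus in joules: 1295.88 MeV × 1.602e-13 J/MeV = 2.0760e-10 J
Per mole: 2.0760e-10 J × 6.022e23 mol⁻¹ = 1.2502e+14 J/mol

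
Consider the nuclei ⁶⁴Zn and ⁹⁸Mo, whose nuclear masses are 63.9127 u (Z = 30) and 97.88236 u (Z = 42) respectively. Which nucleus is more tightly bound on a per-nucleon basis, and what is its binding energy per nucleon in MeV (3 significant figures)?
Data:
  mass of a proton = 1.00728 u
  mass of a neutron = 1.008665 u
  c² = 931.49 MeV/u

⁶⁴Zn; 8.74 MeV/nucleon

⁶⁴Zn: Σm = 30(1.00728) + 34(1.008665) = 64.513010 u; Δm = 0.600310 u; E_B = 559.18 MeV; E_B/A = 8.737 MeV
⁹⁸Mo: Σm = 42(1.00728) + 56(1.008665) = 98.791000 u; Δm = 0.908640 u; E_B = 846.39 MeV; E_B/A = 8.637 MeV
⁶⁴Zn has the higher binding energy per nucleon, so it is the more tightly bound nucleus.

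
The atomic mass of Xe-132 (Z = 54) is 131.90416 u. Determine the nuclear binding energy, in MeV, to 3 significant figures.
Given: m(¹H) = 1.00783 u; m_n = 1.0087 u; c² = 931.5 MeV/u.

1120 MeV

With 54 protons and 78 neutrons (A = 132):
Σm = 54·m(¹H) + 78·m_n = 54.42282 + 78.6786 = 133.10142 u
Δm = 133.10142 − 131.90416 = 1.19726 u
E_B = 1.19726 × 931.5 = 1115.25 MeV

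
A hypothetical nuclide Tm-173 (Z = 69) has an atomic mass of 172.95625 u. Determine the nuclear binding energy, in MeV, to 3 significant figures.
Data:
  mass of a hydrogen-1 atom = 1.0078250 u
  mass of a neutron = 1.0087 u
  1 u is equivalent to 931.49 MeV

Total constituent mass: 69 × 1.0078250 + 104 × 1.0087 = 174.4447250 u
Mass defect Δm = 174.4447250 − 172.95625 = 1.4884750 u
Binding energy = Δm·c² = 1.4884750 × 931.49 MeV/u = 1386.50 MeV

1390 MeV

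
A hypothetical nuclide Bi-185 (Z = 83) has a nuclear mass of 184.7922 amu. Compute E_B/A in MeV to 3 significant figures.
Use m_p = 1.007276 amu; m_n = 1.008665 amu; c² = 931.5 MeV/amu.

The nucleus contains 83 protons and 185 − 83 = 102 neutrons.
Σm = 83·m_p + 102·m_n = 83.603908 + 102.883830 = 186.487738 amu
Mass defect Δm = 186.487738 − 184.7922 = 1.695538 amu
Binding energy = Δm·c² = 1.695538 × 931.5 MeV/amu = 1579.39 MeV
Dividing by A = 185 gives 8.537 MeV per nucleon.

8.54 MeV/nucleon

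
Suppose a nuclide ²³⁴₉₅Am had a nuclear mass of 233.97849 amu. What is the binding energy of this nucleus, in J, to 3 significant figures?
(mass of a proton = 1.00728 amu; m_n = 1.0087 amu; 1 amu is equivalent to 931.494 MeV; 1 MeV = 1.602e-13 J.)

Σm = 95·m_p + 139·m_n = 95.69160 + 140.2093 = 235.90090 amu
Δm = 235.90090 − 233.97849 = 1.92241 amu
E_B = 1.92241 × 931.494 = 1790.71 MeV
In joules: 1790.71 MeV × 1.602e-13 J/MeV = 2.8687e-10 J

2.87e-10 J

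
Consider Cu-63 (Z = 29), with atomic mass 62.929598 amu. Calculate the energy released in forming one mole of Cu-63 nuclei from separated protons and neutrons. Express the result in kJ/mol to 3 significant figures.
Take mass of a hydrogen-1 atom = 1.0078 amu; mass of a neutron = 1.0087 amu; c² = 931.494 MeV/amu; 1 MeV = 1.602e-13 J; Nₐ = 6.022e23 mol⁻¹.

Total constituent mass: 29 × 1.0078 + 34 × 1.0087 = 63.5220 amu
Δm = 63.5220 − 62.929598 = 0.592402 amu
Binding energy = Δm·c² = 0.592402 × 931.494 MeV/amu = 551.819 MeV
Per nucleus in joules: 551.819 MeV × 1.602e-13 J/MeV = 8.8401e-11 J
Per mole: 8.8401e-11 J × 6.022e23 mol⁻¹ = 5.3235e+13 J/mol

5.32e+10 kJ/mol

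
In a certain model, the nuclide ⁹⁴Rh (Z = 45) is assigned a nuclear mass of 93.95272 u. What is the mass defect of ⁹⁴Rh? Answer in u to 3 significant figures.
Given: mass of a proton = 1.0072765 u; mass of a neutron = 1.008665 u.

Mass of separated nucleons = 45(1.0072765) + 49(1.008665) = 45.3274425 + 49.424585 = 94.7520275 u
Δm = 94.7520275 − 93.95272 = 0.7993075 u

0.799 u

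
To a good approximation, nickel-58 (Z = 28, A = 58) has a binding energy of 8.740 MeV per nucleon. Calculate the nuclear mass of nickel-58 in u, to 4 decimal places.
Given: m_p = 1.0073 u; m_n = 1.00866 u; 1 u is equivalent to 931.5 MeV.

57.9200 u

Total binding energy = 58 × 8.740 = 506.920 MeV
Mass defect = 506.920 MeV / (931.5 MeV/u) = 0.544198 u
Constituent mass = 28(1.0073) + 30(1.00866) = 58.46420 u
Nuclear mass = 58.46420 − 0.544198 = 57.920002 u ≈ 57.9200 u (to 4 decimal places)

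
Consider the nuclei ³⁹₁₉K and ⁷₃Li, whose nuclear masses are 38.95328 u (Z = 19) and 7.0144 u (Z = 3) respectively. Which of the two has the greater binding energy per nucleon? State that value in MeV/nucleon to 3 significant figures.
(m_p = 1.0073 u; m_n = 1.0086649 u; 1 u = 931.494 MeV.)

³⁹₁₉K; 8.57 MeV/nucleon

³⁹₁₉K: Σm = 19(1.0073) + 20(1.0086649) = 39.3119980 u; Δm = 0.3587180 u; E_B = 334.14 MeV; E_B/A = 8.568 MeV
⁷₃Li: Σm = 3(1.0073) + 4(1.0086649) = 7.0565596 u; Δm = 0.0421596 u; E_B = 39.271 MeV; E_B/A = 5.610 MeV
³⁹₁₉K has the higher binding energy per nucleon, so it is the more tightly bound nucleus.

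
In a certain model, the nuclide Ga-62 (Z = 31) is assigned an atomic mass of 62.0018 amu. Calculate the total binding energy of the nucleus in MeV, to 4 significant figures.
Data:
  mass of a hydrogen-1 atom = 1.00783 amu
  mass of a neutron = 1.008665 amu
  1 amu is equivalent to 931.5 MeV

Total constituent mass: 31 × 1.00783 + 31 × 1.008665 = 62.511345 amu
The mass defect is 62.511345 − 62.0018 = 0.509545 amu.
Binding energy = Δm·c² = 0.509545 × 931.5 MeV/amu = 474.641 MeV

474.6 MeV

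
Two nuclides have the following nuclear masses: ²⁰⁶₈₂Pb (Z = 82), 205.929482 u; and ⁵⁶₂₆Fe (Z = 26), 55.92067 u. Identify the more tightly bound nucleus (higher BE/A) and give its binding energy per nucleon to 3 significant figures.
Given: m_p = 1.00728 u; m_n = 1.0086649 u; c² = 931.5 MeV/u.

⁵⁶₂₆Fe; 8.79 MeV/nucleon

²⁰⁶₈₂Pb: Σm = 82(1.00728) + 124(1.0086649) = 207.6714076 u; Δm = 1.7419256 u; E_B = 1622.6 MeV; E_B/A = 7.877 MeV
⁵⁶₂₆Fe: Σm = 26(1.00728) + 30(1.0086649) = 56.4492270 u; Δm = 0.5285570 u; E_B = 492.35 MeV; E_B/A = 8.792 MeV
⁵⁶₂₆Fe has the higher binding energy per nucleon, so it is the more tightly bound nucleus.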